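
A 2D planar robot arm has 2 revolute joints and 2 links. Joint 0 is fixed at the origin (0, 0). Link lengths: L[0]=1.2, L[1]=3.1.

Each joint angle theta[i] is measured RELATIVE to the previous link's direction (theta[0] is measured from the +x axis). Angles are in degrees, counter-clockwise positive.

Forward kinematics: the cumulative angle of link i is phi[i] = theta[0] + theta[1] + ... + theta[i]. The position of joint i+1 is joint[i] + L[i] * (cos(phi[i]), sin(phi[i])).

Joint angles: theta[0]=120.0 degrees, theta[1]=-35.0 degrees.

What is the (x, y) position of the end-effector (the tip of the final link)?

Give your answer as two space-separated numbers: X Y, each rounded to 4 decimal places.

Answer: -0.3298 4.1274

Derivation:
joint[0] = (0.0000, 0.0000)  (base)
link 0: phi[0] = 120 = 120 deg
  cos(120 deg) = -0.5000, sin(120 deg) = 0.8660
  joint[1] = (0.0000, 0.0000) + 1.2 * (-0.5000, 0.8660) = (0.0000 + -0.6000, 0.0000 + 1.0392) = (-0.6000, 1.0392)
link 1: phi[1] = 120 + -35 = 85 deg
  cos(85 deg) = 0.0872, sin(85 deg) = 0.9962
  joint[2] = (-0.6000, 1.0392) + 3.1 * (0.0872, 0.9962) = (-0.6000 + 0.2702, 1.0392 + 3.0882) = (-0.3298, 4.1274)
End effector: (-0.3298, 4.1274)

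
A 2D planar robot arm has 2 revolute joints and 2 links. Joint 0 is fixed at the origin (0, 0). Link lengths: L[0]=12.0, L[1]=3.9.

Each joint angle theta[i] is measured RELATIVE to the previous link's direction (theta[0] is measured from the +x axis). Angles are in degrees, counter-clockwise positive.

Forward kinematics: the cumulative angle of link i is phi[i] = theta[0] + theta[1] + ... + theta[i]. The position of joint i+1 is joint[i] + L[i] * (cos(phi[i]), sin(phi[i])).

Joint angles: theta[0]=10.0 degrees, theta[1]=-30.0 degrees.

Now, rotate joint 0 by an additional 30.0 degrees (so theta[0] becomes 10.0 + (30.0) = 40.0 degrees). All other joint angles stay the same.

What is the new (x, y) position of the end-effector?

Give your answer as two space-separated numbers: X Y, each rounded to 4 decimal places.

Answer: 13.0333 8.3907

Derivation:
joint[0] = (0.0000, 0.0000)  (base)
link 0: phi[0] = 40 = 40 deg
  cos(40 deg) = 0.7660, sin(40 deg) = 0.6428
  joint[1] = (0.0000, 0.0000) + 12 * (0.7660, 0.6428) = (0.0000 + 9.1925, 0.0000 + 7.7135) = (9.1925, 7.7135)
link 1: phi[1] = 40 + -30 = 10 deg
  cos(10 deg) = 0.9848, sin(10 deg) = 0.1736
  joint[2] = (9.1925, 7.7135) + 3.9 * (0.9848, 0.1736) = (9.1925 + 3.8408, 7.7135 + 0.6772) = (13.0333, 8.3907)
End effector: (13.0333, 8.3907)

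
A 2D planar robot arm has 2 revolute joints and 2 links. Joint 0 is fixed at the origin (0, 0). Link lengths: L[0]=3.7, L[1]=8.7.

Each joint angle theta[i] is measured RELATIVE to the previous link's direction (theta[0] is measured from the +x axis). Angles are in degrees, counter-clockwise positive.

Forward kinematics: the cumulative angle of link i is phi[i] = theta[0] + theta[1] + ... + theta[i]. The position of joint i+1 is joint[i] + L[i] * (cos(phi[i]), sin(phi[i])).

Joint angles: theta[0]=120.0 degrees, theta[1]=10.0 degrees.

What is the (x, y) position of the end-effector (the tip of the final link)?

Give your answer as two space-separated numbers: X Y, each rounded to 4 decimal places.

Answer: -7.4423 9.8689

Derivation:
joint[0] = (0.0000, 0.0000)  (base)
link 0: phi[0] = 120 = 120 deg
  cos(120 deg) = -0.5000, sin(120 deg) = 0.8660
  joint[1] = (0.0000, 0.0000) + 3.7 * (-0.5000, 0.8660) = (0.0000 + -1.8500, 0.0000 + 3.2043) = (-1.8500, 3.2043)
link 1: phi[1] = 120 + 10 = 130 deg
  cos(130 deg) = -0.6428, sin(130 deg) = 0.7660
  joint[2] = (-1.8500, 3.2043) + 8.7 * (-0.6428, 0.7660) = (-1.8500 + -5.5923, 3.2043 + 6.6646) = (-7.4423, 9.8689)
End effector: (-7.4423, 9.8689)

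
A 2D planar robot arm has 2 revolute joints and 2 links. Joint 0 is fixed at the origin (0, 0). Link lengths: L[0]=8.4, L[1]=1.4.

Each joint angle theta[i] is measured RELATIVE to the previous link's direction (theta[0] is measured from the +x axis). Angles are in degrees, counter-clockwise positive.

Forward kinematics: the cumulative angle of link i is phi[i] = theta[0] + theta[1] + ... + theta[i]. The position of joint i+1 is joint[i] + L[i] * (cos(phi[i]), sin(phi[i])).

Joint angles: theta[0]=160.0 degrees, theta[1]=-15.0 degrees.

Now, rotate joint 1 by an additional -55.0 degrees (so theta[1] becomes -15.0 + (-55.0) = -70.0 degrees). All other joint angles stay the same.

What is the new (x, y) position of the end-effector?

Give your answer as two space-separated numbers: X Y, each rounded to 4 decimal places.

Answer: -7.8934 4.2730

Derivation:
joint[0] = (0.0000, 0.0000)  (base)
link 0: phi[0] = 160 = 160 deg
  cos(160 deg) = -0.9397, sin(160 deg) = 0.3420
  joint[1] = (0.0000, 0.0000) + 8.4 * (-0.9397, 0.3420) = (0.0000 + -7.8934, 0.0000 + 2.8730) = (-7.8934, 2.8730)
link 1: phi[1] = 160 + -70 = 90 deg
  cos(90 deg) = 0.0000, sin(90 deg) = 1.0000
  joint[2] = (-7.8934, 2.8730) + 1.4 * (0.0000, 1.0000) = (-7.8934 + 0.0000, 2.8730 + 1.4000) = (-7.8934, 4.2730)
End effector: (-7.8934, 4.2730)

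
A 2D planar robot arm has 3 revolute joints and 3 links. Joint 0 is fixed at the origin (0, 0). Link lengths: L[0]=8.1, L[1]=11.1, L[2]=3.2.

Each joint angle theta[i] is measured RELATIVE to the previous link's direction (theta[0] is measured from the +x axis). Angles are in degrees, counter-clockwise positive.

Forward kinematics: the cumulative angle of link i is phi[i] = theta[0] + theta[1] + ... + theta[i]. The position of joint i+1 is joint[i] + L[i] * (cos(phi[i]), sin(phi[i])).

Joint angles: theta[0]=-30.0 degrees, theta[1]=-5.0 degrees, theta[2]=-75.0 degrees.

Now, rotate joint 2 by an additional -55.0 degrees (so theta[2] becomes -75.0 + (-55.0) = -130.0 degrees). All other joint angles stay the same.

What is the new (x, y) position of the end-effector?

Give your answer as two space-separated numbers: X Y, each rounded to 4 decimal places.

Answer: 13.0164 -11.2449

Derivation:
joint[0] = (0.0000, 0.0000)  (base)
link 0: phi[0] = -30 = -30 deg
  cos(-30 deg) = 0.8660, sin(-30 deg) = -0.5000
  joint[1] = (0.0000, 0.0000) + 8.1 * (0.8660, -0.5000) = (0.0000 + 7.0148, 0.0000 + -4.0500) = (7.0148, -4.0500)
link 1: phi[1] = -30 + -5 = -35 deg
  cos(-35 deg) = 0.8192, sin(-35 deg) = -0.5736
  joint[2] = (7.0148, -4.0500) + 11.1 * (0.8192, -0.5736) = (7.0148 + 9.0926, -4.0500 + -6.3667) = (16.1074, -10.4167)
link 2: phi[2] = -30 + -5 + -130 = -165 deg
  cos(-165 deg) = -0.9659, sin(-165 deg) = -0.2588
  joint[3] = (16.1074, -10.4167) + 3.2 * (-0.9659, -0.2588) = (16.1074 + -3.0910, -10.4167 + -0.8282) = (13.0164, -11.2449)
End effector: (13.0164, -11.2449)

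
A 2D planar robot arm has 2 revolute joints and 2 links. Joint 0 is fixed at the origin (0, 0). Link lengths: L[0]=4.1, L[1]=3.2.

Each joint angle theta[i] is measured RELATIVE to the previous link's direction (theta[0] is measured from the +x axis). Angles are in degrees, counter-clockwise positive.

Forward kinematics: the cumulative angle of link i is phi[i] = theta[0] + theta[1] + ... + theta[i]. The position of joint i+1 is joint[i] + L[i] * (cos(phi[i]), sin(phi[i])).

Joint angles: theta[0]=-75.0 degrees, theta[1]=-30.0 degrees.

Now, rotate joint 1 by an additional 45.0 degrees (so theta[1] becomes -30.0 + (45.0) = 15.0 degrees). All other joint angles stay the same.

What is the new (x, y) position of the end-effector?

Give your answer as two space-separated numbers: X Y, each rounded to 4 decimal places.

joint[0] = (0.0000, 0.0000)  (base)
link 0: phi[0] = -75 = -75 deg
  cos(-75 deg) = 0.2588, sin(-75 deg) = -0.9659
  joint[1] = (0.0000, 0.0000) + 4.1 * (0.2588, -0.9659) = (0.0000 + 1.0612, 0.0000 + -3.9603) = (1.0612, -3.9603)
link 1: phi[1] = -75 + 15 = -60 deg
  cos(-60 deg) = 0.5000, sin(-60 deg) = -0.8660
  joint[2] = (1.0612, -3.9603) + 3.2 * (0.5000, -0.8660) = (1.0612 + 1.6000, -3.9603 + -2.7713) = (2.6612, -6.7316)
End effector: (2.6612, -6.7316)

Answer: 2.6612 -6.7316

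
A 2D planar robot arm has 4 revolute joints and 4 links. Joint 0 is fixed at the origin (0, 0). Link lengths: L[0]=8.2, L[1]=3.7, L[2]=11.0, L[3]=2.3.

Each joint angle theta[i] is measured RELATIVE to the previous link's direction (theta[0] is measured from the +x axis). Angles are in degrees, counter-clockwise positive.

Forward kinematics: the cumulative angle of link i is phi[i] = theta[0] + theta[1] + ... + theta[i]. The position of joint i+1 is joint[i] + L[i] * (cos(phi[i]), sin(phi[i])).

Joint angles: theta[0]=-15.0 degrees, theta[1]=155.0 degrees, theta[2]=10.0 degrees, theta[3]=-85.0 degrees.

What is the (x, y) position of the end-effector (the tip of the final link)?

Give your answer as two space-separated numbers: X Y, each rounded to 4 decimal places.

joint[0] = (0.0000, 0.0000)  (base)
link 0: phi[0] = -15 = -15 deg
  cos(-15 deg) = 0.9659, sin(-15 deg) = -0.2588
  joint[1] = (0.0000, 0.0000) + 8.2 * (0.9659, -0.2588) = (0.0000 + 7.9206, 0.0000 + -2.1223) = (7.9206, -2.1223)
link 1: phi[1] = -15 + 155 = 140 deg
  cos(140 deg) = -0.7660, sin(140 deg) = 0.6428
  joint[2] = (7.9206, -2.1223) + 3.7 * (-0.7660, 0.6428) = (7.9206 + -2.8344, -2.1223 + 2.3783) = (5.0862, 0.2560)
link 2: phi[2] = -15 + 155 + 10 = 150 deg
  cos(150 deg) = -0.8660, sin(150 deg) = 0.5000
  joint[3] = (5.0862, 0.2560) + 11 * (-0.8660, 0.5000) = (5.0862 + -9.5263, 0.2560 + 5.5000) = (-4.4401, 5.7560)
link 3: phi[3] = -15 + 155 + 10 + -85 = 65 deg
  cos(65 deg) = 0.4226, sin(65 deg) = 0.9063
  joint[4] = (-4.4401, 5.7560) + 2.3 * (0.4226, 0.9063) = (-4.4401 + 0.9720, 5.7560 + 2.0845) = (-3.4680, 7.8405)
End effector: (-3.4680, 7.8405)

Answer: -3.4680 7.8405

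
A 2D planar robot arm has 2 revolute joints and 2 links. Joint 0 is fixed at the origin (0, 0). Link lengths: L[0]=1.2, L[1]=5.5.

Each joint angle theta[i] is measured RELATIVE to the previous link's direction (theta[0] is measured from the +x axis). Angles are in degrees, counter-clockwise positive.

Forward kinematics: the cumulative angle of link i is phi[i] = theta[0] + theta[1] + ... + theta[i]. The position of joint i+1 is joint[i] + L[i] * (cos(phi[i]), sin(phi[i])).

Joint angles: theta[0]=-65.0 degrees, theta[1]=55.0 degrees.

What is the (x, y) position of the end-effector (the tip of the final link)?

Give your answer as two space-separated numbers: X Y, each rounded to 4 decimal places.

Answer: 5.9236 -2.0426

Derivation:
joint[0] = (0.0000, 0.0000)  (base)
link 0: phi[0] = -65 = -65 deg
  cos(-65 deg) = 0.4226, sin(-65 deg) = -0.9063
  joint[1] = (0.0000, 0.0000) + 1.2 * (0.4226, -0.9063) = (0.0000 + 0.5071, 0.0000 + -1.0876) = (0.5071, -1.0876)
link 1: phi[1] = -65 + 55 = -10 deg
  cos(-10 deg) = 0.9848, sin(-10 deg) = -0.1736
  joint[2] = (0.5071, -1.0876) + 5.5 * (0.9848, -0.1736) = (0.5071 + 5.4164, -1.0876 + -0.9551) = (5.9236, -2.0426)
End effector: (5.9236, -2.0426)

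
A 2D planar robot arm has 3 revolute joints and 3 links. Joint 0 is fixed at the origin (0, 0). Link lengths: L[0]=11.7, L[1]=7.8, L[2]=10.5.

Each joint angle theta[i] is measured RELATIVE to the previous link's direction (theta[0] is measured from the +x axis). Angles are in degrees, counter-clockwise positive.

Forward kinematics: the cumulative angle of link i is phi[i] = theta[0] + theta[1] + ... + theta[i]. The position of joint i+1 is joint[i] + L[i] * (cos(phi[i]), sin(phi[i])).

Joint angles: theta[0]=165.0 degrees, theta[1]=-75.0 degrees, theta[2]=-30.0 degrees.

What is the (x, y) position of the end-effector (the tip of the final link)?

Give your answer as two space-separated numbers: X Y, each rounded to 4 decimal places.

Answer: -6.0513 19.9214

Derivation:
joint[0] = (0.0000, 0.0000)  (base)
link 0: phi[0] = 165 = 165 deg
  cos(165 deg) = -0.9659, sin(165 deg) = 0.2588
  joint[1] = (0.0000, 0.0000) + 11.7 * (-0.9659, 0.2588) = (0.0000 + -11.3013, 0.0000 + 3.0282) = (-11.3013, 3.0282)
link 1: phi[1] = 165 + -75 = 90 deg
  cos(90 deg) = 0.0000, sin(90 deg) = 1.0000
  joint[2] = (-11.3013, 3.0282) + 7.8 * (0.0000, 1.0000) = (-11.3013 + 0.0000, 3.0282 + 7.8000) = (-11.3013, 10.8282)
link 2: phi[2] = 165 + -75 + -30 = 60 deg
  cos(60 deg) = 0.5000, sin(60 deg) = 0.8660
  joint[3] = (-11.3013, 10.8282) + 10.5 * (0.5000, 0.8660) = (-11.3013 + 5.2500, 10.8282 + 9.0933) = (-6.0513, 19.9214)
End effector: (-6.0513, 19.9214)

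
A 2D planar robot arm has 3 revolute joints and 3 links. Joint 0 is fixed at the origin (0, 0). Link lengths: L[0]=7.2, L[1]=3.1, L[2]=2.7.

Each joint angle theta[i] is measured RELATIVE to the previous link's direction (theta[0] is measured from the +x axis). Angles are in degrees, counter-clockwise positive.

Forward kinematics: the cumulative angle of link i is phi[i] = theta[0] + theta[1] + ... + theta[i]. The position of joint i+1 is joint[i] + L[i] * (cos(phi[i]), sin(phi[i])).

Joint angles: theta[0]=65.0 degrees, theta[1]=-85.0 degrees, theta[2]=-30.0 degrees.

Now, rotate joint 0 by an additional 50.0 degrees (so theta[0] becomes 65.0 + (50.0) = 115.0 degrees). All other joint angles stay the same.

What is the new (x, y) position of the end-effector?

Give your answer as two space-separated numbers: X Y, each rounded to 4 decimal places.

joint[0] = (0.0000, 0.0000)  (base)
link 0: phi[0] = 115 = 115 deg
  cos(115 deg) = -0.4226, sin(115 deg) = 0.9063
  joint[1] = (0.0000, 0.0000) + 7.2 * (-0.4226, 0.9063) = (0.0000 + -3.0429, 0.0000 + 6.5254) = (-3.0429, 6.5254)
link 1: phi[1] = 115 + -85 = 30 deg
  cos(30 deg) = 0.8660, sin(30 deg) = 0.5000
  joint[2] = (-3.0429, 6.5254) + 3.1 * (0.8660, 0.5000) = (-3.0429 + 2.6847, 6.5254 + 1.5500) = (-0.3582, 8.0754)
link 2: phi[2] = 115 + -85 + -30 = 0 deg
  cos(0 deg) = 1.0000, sin(0 deg) = 0.0000
  joint[3] = (-0.3582, 8.0754) + 2.7 * (1.0000, 0.0000) = (-0.3582 + 2.7000, 8.0754 + 0.0000) = (2.3418, 8.0754)
End effector: (2.3418, 8.0754)

Answer: 2.3418 8.0754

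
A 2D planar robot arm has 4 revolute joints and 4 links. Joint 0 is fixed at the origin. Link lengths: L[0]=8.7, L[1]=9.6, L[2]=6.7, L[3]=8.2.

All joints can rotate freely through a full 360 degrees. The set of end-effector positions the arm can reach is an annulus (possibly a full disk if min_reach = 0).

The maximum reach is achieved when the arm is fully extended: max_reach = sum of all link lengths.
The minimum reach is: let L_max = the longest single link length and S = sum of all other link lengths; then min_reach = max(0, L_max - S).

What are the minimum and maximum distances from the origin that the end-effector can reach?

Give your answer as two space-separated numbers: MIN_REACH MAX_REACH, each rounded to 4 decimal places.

Link lengths: [8.7, 9.6, 6.7, 8.2]
max_reach = 8.7 + 9.6 + 6.7 + 8.2 = 33.2
L_max = max([8.7, 9.6, 6.7, 8.2]) = 9.6
S (sum of others) = 33.2 - 9.6 = 23.6
min_reach = max(0, 9.6 - 23.6) = max(0, -14) = 0

Answer: 0.0000 33.2000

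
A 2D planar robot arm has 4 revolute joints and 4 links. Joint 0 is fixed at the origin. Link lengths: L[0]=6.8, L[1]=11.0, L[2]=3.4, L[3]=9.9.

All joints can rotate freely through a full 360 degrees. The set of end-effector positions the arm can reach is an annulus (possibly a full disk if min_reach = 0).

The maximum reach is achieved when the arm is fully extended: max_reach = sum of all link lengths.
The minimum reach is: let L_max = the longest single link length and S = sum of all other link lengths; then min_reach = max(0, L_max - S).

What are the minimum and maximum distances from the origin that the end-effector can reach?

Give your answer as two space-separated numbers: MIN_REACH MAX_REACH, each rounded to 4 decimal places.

Answer: 0.0000 31.1000

Derivation:
Link lengths: [6.8, 11.0, 3.4, 9.9]
max_reach = 6.8 + 11 + 3.4 + 9.9 = 31.1
L_max = max([6.8, 11.0, 3.4, 9.9]) = 11
S (sum of others) = 31.1 - 11 = 20.1
min_reach = max(0, 11 - 20.1) = max(0, -9.1) = 0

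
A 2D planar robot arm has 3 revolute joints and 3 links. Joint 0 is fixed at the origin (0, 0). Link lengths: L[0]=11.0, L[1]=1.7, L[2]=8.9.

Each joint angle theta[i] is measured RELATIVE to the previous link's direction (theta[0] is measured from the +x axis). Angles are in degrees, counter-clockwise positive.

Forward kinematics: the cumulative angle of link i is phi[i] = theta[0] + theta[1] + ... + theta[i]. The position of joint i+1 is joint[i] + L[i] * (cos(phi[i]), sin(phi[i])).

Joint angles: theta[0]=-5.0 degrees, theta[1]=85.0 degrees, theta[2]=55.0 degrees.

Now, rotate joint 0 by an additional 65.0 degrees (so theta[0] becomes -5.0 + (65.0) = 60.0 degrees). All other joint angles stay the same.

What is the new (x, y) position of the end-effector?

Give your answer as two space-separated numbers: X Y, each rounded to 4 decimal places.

joint[0] = (0.0000, 0.0000)  (base)
link 0: phi[0] = 60 = 60 deg
  cos(60 deg) = 0.5000, sin(60 deg) = 0.8660
  joint[1] = (0.0000, 0.0000) + 11 * (0.5000, 0.8660) = (0.0000 + 5.5000, 0.0000 + 9.5263) = (5.5000, 9.5263)
link 1: phi[1] = 60 + 85 = 145 deg
  cos(145 deg) = -0.8192, sin(145 deg) = 0.5736
  joint[2] = (5.5000, 9.5263) + 1.7 * (-0.8192, 0.5736) = (5.5000 + -1.3926, 9.5263 + 0.9751) = (4.1074, 10.5014)
link 2: phi[2] = 60 + 85 + 55 = 200 deg
  cos(200 deg) = -0.9397, sin(200 deg) = -0.3420
  joint[3] = (4.1074, 10.5014) + 8.9 * (-0.9397, -0.3420) = (4.1074 + -8.3633, 10.5014 + -3.0440) = (-4.2558, 7.4574)
End effector: (-4.2558, 7.4574)

Answer: -4.2558 7.4574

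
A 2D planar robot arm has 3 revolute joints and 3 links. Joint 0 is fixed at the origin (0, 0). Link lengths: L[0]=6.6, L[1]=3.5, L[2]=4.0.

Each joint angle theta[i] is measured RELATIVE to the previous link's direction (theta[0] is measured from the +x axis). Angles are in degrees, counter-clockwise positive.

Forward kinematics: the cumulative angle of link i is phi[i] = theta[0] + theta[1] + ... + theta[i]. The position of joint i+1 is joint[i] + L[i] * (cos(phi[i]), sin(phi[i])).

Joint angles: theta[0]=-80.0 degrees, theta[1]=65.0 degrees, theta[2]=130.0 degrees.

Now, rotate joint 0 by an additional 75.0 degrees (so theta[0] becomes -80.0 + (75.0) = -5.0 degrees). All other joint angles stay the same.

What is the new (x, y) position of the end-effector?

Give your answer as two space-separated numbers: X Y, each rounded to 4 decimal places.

Answer: 4.3857 1.7613

Derivation:
joint[0] = (0.0000, 0.0000)  (base)
link 0: phi[0] = -5 = -5 deg
  cos(-5 deg) = 0.9962, sin(-5 deg) = -0.0872
  joint[1] = (0.0000, 0.0000) + 6.6 * (0.9962, -0.0872) = (0.0000 + 6.5749, 0.0000 + -0.5752) = (6.5749, -0.5752)
link 1: phi[1] = -5 + 65 = 60 deg
  cos(60 deg) = 0.5000, sin(60 deg) = 0.8660
  joint[2] = (6.5749, -0.5752) + 3.5 * (0.5000, 0.8660) = (6.5749 + 1.7500, -0.5752 + 3.0311) = (8.3249, 2.4559)
link 2: phi[2] = -5 + 65 + 130 = 190 deg
  cos(190 deg) = -0.9848, sin(190 deg) = -0.1736
  joint[3] = (8.3249, 2.4559) + 4 * (-0.9848, -0.1736) = (8.3249 + -3.9392, 2.4559 + -0.6946) = (4.3857, 1.7613)
End effector: (4.3857, 1.7613)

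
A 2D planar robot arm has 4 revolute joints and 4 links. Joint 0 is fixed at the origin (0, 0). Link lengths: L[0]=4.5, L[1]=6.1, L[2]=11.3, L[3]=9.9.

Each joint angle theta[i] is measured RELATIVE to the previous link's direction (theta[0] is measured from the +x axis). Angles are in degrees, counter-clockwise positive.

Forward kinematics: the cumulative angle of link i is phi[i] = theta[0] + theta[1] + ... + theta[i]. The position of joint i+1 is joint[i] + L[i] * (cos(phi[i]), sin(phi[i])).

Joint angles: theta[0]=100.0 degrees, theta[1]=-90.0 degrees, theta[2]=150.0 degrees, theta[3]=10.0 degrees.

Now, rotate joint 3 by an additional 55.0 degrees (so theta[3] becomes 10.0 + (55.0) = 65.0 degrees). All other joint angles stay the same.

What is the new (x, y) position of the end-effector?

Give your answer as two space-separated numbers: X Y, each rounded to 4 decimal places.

Answer: -12.3930 2.3554

Derivation:
joint[0] = (0.0000, 0.0000)  (base)
link 0: phi[0] = 100 = 100 deg
  cos(100 deg) = -0.1736, sin(100 deg) = 0.9848
  joint[1] = (0.0000, 0.0000) + 4.5 * (-0.1736, 0.9848) = (0.0000 + -0.7814, 0.0000 + 4.4316) = (-0.7814, 4.4316)
link 1: phi[1] = 100 + -90 = 10 deg
  cos(10 deg) = 0.9848, sin(10 deg) = 0.1736
  joint[2] = (-0.7814, 4.4316) + 6.1 * (0.9848, 0.1736) = (-0.7814 + 6.0073, 4.4316 + 1.0593) = (5.2259, 5.4909)
link 2: phi[2] = 100 + -90 + 150 = 160 deg
  cos(160 deg) = -0.9397, sin(160 deg) = 0.3420
  joint[3] = (5.2259, 5.4909) + 11.3 * (-0.9397, 0.3420) = (5.2259 + -10.6185, 5.4909 + 3.8648) = (-5.3926, 9.3557)
link 3: phi[3] = 100 + -90 + 150 + 65 = 225 deg
  cos(225 deg) = -0.7071, sin(225 deg) = -0.7071
  joint[4] = (-5.3926, 9.3557) + 9.9 * (-0.7071, -0.7071) = (-5.3926 + -7.0004, 9.3557 + -7.0004) = (-12.3930, 2.3554)
End effector: (-12.3930, 2.3554)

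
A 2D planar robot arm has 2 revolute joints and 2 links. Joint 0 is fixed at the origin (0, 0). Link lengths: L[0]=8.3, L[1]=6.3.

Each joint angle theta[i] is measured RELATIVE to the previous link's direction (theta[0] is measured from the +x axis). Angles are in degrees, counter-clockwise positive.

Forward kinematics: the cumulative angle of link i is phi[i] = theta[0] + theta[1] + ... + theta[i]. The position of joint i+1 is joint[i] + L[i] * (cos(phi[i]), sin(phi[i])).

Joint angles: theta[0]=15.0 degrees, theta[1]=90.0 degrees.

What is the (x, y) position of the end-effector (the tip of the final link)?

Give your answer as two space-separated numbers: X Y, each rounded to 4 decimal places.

joint[0] = (0.0000, 0.0000)  (base)
link 0: phi[0] = 15 = 15 deg
  cos(15 deg) = 0.9659, sin(15 deg) = 0.2588
  joint[1] = (0.0000, 0.0000) + 8.3 * (0.9659, 0.2588) = (0.0000 + 8.0172, 0.0000 + 2.1482) = (8.0172, 2.1482)
link 1: phi[1] = 15 + 90 = 105 deg
  cos(105 deg) = -0.2588, sin(105 deg) = 0.9659
  joint[2] = (8.0172, 2.1482) + 6.3 * (-0.2588, 0.9659) = (8.0172 + -1.6306, 2.1482 + 6.0853) = (6.3866, 8.2335)
End effector: (6.3866, 8.2335)

Answer: 6.3866 8.2335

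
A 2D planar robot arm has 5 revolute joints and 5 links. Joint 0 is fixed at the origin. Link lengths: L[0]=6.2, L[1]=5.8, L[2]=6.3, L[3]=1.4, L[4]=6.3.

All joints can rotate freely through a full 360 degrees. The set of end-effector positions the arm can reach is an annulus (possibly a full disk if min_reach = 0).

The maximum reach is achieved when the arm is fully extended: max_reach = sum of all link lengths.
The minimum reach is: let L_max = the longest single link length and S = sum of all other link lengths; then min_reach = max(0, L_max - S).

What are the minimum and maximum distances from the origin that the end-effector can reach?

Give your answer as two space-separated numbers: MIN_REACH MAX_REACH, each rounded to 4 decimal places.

Answer: 0.0000 26.0000

Derivation:
Link lengths: [6.2, 5.8, 6.3, 1.4, 6.3]
max_reach = 6.2 + 5.8 + 6.3 + 1.4 + 6.3 = 26
L_max = max([6.2, 5.8, 6.3, 1.4, 6.3]) = 6.3
S (sum of others) = 26 - 6.3 = 19.7
min_reach = max(0, 6.3 - 19.7) = max(0, -13.4) = 0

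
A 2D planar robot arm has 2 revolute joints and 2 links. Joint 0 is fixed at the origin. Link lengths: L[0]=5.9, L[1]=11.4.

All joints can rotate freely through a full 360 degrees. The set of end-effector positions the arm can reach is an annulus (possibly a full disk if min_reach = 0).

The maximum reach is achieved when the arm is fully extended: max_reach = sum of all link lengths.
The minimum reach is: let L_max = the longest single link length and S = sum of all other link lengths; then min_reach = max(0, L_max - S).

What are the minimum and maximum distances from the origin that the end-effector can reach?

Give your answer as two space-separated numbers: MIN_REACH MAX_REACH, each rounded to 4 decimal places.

Answer: 5.5000 17.3000

Derivation:
Link lengths: [5.9, 11.4]
max_reach = 5.9 + 11.4 = 17.3
L_max = max([5.9, 11.4]) = 11.4
S (sum of others) = 17.3 - 11.4 = 5.9
min_reach = max(0, 11.4 - 5.9) = max(0, 5.5) = 5.5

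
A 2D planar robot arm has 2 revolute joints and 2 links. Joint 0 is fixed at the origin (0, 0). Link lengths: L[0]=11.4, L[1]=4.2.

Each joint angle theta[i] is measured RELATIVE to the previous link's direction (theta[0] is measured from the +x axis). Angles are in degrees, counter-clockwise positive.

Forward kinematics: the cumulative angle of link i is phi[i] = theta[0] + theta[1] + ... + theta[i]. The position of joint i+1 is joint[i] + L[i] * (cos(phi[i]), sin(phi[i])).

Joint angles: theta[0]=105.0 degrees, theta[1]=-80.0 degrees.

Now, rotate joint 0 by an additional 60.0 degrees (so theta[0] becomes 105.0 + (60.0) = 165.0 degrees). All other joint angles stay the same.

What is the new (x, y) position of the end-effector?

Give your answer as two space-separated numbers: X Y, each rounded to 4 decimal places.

joint[0] = (0.0000, 0.0000)  (base)
link 0: phi[0] = 165 = 165 deg
  cos(165 deg) = -0.9659, sin(165 deg) = 0.2588
  joint[1] = (0.0000, 0.0000) + 11.4 * (-0.9659, 0.2588) = (0.0000 + -11.0116, 0.0000 + 2.9505) = (-11.0116, 2.9505)
link 1: phi[1] = 165 + -80 = 85 deg
  cos(85 deg) = 0.0872, sin(85 deg) = 0.9962
  joint[2] = (-11.0116, 2.9505) + 4.2 * (0.0872, 0.9962) = (-11.0116 + 0.3661, 2.9505 + 4.1840) = (-10.6455, 7.1346)
End effector: (-10.6455, 7.1346)

Answer: -10.6455 7.1346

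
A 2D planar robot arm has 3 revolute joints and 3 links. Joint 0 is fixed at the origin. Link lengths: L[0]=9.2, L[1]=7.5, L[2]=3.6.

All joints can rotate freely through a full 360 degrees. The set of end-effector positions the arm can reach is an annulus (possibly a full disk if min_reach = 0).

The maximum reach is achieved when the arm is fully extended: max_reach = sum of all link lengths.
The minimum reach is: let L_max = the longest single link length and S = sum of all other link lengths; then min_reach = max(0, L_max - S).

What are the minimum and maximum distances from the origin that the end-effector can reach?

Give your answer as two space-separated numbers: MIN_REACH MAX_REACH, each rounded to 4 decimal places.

Answer: 0.0000 20.3000

Derivation:
Link lengths: [9.2, 7.5, 3.6]
max_reach = 9.2 + 7.5 + 3.6 = 20.3
L_max = max([9.2, 7.5, 3.6]) = 9.2
S (sum of others) = 20.3 - 9.2 = 11.1
min_reach = max(0, 9.2 - 11.1) = max(0, -1.9) = 0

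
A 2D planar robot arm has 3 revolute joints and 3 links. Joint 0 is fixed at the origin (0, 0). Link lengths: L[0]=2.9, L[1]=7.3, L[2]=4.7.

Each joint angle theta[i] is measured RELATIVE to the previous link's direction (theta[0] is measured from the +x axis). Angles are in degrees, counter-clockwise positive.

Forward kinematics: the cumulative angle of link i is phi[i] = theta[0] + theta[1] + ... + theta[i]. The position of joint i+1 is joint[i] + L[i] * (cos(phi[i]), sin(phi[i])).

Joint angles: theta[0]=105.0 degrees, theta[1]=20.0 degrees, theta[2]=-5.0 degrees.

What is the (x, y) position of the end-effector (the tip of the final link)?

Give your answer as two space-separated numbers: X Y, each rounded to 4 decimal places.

Answer: -7.2877 12.8513

Derivation:
joint[0] = (0.0000, 0.0000)  (base)
link 0: phi[0] = 105 = 105 deg
  cos(105 deg) = -0.2588, sin(105 deg) = 0.9659
  joint[1] = (0.0000, 0.0000) + 2.9 * (-0.2588, 0.9659) = (0.0000 + -0.7506, 0.0000 + 2.8012) = (-0.7506, 2.8012)
link 1: phi[1] = 105 + 20 = 125 deg
  cos(125 deg) = -0.5736, sin(125 deg) = 0.8192
  joint[2] = (-0.7506, 2.8012) + 7.3 * (-0.5736, 0.8192) = (-0.7506 + -4.1871, 2.8012 + 5.9798) = (-4.9377, 8.7810)
link 2: phi[2] = 105 + 20 + -5 = 120 deg
  cos(120 deg) = -0.5000, sin(120 deg) = 0.8660
  joint[3] = (-4.9377, 8.7810) + 4.7 * (-0.5000, 0.8660) = (-4.9377 + -2.3500, 8.7810 + 4.0703) = (-7.2877, 12.8513)
End effector: (-7.2877, 12.8513)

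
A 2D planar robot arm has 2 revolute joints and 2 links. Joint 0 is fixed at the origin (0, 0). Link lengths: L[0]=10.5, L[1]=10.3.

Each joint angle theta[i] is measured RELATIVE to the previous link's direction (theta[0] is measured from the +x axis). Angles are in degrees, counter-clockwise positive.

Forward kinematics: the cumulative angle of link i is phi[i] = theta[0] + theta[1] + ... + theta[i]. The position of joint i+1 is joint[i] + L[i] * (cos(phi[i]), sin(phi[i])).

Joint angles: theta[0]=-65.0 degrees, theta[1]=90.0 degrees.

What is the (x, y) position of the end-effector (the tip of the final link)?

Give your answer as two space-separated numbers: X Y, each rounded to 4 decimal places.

Answer: 13.7725 -5.1633

Derivation:
joint[0] = (0.0000, 0.0000)  (base)
link 0: phi[0] = -65 = -65 deg
  cos(-65 deg) = 0.4226, sin(-65 deg) = -0.9063
  joint[1] = (0.0000, 0.0000) + 10.5 * (0.4226, -0.9063) = (0.0000 + 4.4375, 0.0000 + -9.5162) = (4.4375, -9.5162)
link 1: phi[1] = -65 + 90 = 25 deg
  cos(25 deg) = 0.9063, sin(25 deg) = 0.4226
  joint[2] = (4.4375, -9.5162) + 10.3 * (0.9063, 0.4226) = (4.4375 + 9.3350, -9.5162 + 4.3530) = (13.7725, -5.1633)
End effector: (13.7725, -5.1633)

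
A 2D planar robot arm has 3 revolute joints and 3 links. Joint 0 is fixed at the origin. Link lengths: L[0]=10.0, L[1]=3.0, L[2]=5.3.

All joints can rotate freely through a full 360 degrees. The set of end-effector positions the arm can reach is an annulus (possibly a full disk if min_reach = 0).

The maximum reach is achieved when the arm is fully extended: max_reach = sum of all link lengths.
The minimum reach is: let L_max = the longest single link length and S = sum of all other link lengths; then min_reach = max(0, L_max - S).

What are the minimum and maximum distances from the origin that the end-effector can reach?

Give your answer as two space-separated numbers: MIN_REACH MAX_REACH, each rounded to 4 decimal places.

Link lengths: [10.0, 3.0, 5.3]
max_reach = 10 + 3 + 5.3 = 18.3
L_max = max([10.0, 3.0, 5.3]) = 10
S (sum of others) = 18.3 - 10 = 8.3
min_reach = max(0, 10 - 8.3) = max(0, 1.7) = 1.7

Answer: 1.7000 18.3000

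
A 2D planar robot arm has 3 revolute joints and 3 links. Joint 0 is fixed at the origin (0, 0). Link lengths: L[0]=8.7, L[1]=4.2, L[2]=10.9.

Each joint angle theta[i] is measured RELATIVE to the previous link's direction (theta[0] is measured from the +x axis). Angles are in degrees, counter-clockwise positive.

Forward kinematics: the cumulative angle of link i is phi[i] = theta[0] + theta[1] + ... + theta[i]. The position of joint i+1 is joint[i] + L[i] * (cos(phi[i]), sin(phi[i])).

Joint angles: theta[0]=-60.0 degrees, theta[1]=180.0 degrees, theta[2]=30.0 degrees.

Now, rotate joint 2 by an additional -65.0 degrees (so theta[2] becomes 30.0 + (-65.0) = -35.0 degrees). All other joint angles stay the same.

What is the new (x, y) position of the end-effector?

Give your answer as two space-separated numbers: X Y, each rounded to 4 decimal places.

Answer: 3.2000 6.9614

Derivation:
joint[0] = (0.0000, 0.0000)  (base)
link 0: phi[0] = -60 = -60 deg
  cos(-60 deg) = 0.5000, sin(-60 deg) = -0.8660
  joint[1] = (0.0000, 0.0000) + 8.7 * (0.5000, -0.8660) = (0.0000 + 4.3500, 0.0000 + -7.5344) = (4.3500, -7.5344)
link 1: phi[1] = -60 + 180 = 120 deg
  cos(120 deg) = -0.5000, sin(120 deg) = 0.8660
  joint[2] = (4.3500, -7.5344) + 4.2 * (-0.5000, 0.8660) = (4.3500 + -2.1000, -7.5344 + 3.6373) = (2.2500, -3.8971)
link 2: phi[2] = -60 + 180 + -35 = 85 deg
  cos(85 deg) = 0.0872, sin(85 deg) = 0.9962
  joint[3] = (2.2500, -3.8971) + 10.9 * (0.0872, 0.9962) = (2.2500 + 0.9500, -3.8971 + 10.8585) = (3.2000, 6.9614)
End effector: (3.2000, 6.9614)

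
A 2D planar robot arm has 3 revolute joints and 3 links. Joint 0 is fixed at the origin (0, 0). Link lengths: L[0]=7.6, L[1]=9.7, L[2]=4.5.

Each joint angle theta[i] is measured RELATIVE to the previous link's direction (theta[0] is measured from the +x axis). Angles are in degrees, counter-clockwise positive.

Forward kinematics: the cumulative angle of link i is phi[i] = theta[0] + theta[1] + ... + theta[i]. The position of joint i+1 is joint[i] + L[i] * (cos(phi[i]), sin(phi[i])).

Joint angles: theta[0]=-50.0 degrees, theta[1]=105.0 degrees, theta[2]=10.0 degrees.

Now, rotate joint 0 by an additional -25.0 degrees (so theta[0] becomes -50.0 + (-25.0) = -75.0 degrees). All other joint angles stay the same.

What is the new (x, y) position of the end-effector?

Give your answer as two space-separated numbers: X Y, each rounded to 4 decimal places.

Answer: 13.8147 0.4015

Derivation:
joint[0] = (0.0000, 0.0000)  (base)
link 0: phi[0] = -75 = -75 deg
  cos(-75 deg) = 0.2588, sin(-75 deg) = -0.9659
  joint[1] = (0.0000, 0.0000) + 7.6 * (0.2588, -0.9659) = (0.0000 + 1.9670, 0.0000 + -7.3410) = (1.9670, -7.3410)
link 1: phi[1] = -75 + 105 = 30 deg
  cos(30 deg) = 0.8660, sin(30 deg) = 0.5000
  joint[2] = (1.9670, -7.3410) + 9.7 * (0.8660, 0.5000) = (1.9670 + 8.4004, -7.3410 + 4.8500) = (10.3675, -2.4910)
link 2: phi[2] = -75 + 105 + 10 = 40 deg
  cos(40 deg) = 0.7660, sin(40 deg) = 0.6428
  joint[3] = (10.3675, -2.4910) + 4.5 * (0.7660, 0.6428) = (10.3675 + 3.4472, -2.4910 + 2.8925) = (13.8147, 0.4015)
End effector: (13.8147, 0.4015)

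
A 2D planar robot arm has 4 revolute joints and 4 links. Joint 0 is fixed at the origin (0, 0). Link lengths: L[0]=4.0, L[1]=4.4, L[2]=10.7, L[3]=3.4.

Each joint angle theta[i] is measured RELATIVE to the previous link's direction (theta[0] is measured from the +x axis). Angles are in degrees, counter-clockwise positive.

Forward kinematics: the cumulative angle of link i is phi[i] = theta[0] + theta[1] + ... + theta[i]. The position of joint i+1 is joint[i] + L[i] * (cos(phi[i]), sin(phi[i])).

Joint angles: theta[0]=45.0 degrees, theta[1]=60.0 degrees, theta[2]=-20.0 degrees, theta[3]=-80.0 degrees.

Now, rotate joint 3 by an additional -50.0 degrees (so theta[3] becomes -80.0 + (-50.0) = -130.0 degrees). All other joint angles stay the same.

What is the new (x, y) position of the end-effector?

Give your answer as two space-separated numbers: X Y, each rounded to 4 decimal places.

joint[0] = (0.0000, 0.0000)  (base)
link 0: phi[0] = 45 = 45 deg
  cos(45 deg) = 0.7071, sin(45 deg) = 0.7071
  joint[1] = (0.0000, 0.0000) + 4 * (0.7071, 0.7071) = (0.0000 + 2.8284, 0.0000 + 2.8284) = (2.8284, 2.8284)
link 1: phi[1] = 45 + 60 = 105 deg
  cos(105 deg) = -0.2588, sin(105 deg) = 0.9659
  joint[2] = (2.8284, 2.8284) + 4.4 * (-0.2588, 0.9659) = (2.8284 + -1.1388, 2.8284 + 4.2501) = (1.6896, 7.0785)
link 2: phi[2] = 45 + 60 + -20 = 85 deg
  cos(85 deg) = 0.0872, sin(85 deg) = 0.9962
  joint[3] = (1.6896, 7.0785) + 10.7 * (0.0872, 0.9962) = (1.6896 + 0.9326, 7.0785 + 10.6593) = (2.6222, 17.7378)
link 3: phi[3] = 45 + 60 + -20 + -130 = -45 deg
  cos(-45 deg) = 0.7071, sin(-45 deg) = -0.7071
  joint[4] = (2.6222, 17.7378) + 3.4 * (0.7071, -0.7071) = (2.6222 + 2.4042, 17.7378 + -2.4042) = (5.0264, 15.3336)
End effector: (5.0264, 15.3336)

Answer: 5.0264 15.3336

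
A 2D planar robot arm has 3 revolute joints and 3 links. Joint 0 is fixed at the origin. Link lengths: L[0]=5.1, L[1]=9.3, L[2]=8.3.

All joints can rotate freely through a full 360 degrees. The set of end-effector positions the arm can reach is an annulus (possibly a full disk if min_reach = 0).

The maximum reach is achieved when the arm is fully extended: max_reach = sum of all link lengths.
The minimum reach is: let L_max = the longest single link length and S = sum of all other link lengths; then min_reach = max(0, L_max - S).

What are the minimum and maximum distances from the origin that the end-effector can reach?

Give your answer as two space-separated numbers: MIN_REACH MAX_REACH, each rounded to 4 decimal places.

Answer: 0.0000 22.7000

Derivation:
Link lengths: [5.1, 9.3, 8.3]
max_reach = 5.1 + 9.3 + 8.3 = 22.7
L_max = max([5.1, 9.3, 8.3]) = 9.3
S (sum of others) = 22.7 - 9.3 = 13.4
min_reach = max(0, 9.3 - 13.4) = max(0, -4.1) = 0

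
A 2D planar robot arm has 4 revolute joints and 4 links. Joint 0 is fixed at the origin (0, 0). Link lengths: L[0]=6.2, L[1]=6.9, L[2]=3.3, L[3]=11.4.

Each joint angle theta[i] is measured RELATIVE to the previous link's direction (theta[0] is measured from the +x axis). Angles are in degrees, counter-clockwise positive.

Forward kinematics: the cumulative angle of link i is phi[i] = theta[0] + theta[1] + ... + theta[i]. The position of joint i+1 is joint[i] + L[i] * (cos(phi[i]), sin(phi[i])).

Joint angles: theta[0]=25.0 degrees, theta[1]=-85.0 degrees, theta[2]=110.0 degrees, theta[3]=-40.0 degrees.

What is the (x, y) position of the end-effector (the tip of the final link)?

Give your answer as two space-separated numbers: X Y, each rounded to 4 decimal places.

joint[0] = (0.0000, 0.0000)  (base)
link 0: phi[0] = 25 = 25 deg
  cos(25 deg) = 0.9063, sin(25 deg) = 0.4226
  joint[1] = (0.0000, 0.0000) + 6.2 * (0.9063, 0.4226) = (0.0000 + 5.6191, 0.0000 + 2.6202) = (5.6191, 2.6202)
link 1: phi[1] = 25 + -85 = -60 deg
  cos(-60 deg) = 0.5000, sin(-60 deg) = -0.8660
  joint[2] = (5.6191, 2.6202) + 6.9 * (0.5000, -0.8660) = (5.6191 + 3.4500, 2.6202 + -5.9756) = (9.0691, -3.3553)
link 2: phi[2] = 25 + -85 + 110 = 50 deg
  cos(50 deg) = 0.6428, sin(50 deg) = 0.7660
  joint[3] = (9.0691, -3.3553) + 3.3 * (0.6428, 0.7660) = (9.0691 + 2.1212, -3.3553 + 2.5279) = (11.1903, -0.8274)
link 3: phi[3] = 25 + -85 + 110 + -40 = 10 deg
  cos(10 deg) = 0.9848, sin(10 deg) = 0.1736
  joint[4] = (11.1903, -0.8274) + 11.4 * (0.9848, 0.1736) = (11.1903 + 11.2268, -0.8274 + 1.9796) = (22.4171, 1.1522)
End effector: (22.4171, 1.1522)

Answer: 22.4171 1.1522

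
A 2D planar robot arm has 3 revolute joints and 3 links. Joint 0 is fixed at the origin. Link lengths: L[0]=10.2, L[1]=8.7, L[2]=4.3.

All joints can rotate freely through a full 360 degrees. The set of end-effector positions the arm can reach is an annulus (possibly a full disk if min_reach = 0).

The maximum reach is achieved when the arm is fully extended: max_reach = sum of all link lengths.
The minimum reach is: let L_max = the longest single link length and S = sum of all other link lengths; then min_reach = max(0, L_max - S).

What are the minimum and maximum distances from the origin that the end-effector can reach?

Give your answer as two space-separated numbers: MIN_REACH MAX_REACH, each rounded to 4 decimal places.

Link lengths: [10.2, 8.7, 4.3]
max_reach = 10.2 + 8.7 + 4.3 = 23.2
L_max = max([10.2, 8.7, 4.3]) = 10.2
S (sum of others) = 23.2 - 10.2 = 13
min_reach = max(0, 10.2 - 13) = max(0, -2.8) = 0

Answer: 0.0000 23.2000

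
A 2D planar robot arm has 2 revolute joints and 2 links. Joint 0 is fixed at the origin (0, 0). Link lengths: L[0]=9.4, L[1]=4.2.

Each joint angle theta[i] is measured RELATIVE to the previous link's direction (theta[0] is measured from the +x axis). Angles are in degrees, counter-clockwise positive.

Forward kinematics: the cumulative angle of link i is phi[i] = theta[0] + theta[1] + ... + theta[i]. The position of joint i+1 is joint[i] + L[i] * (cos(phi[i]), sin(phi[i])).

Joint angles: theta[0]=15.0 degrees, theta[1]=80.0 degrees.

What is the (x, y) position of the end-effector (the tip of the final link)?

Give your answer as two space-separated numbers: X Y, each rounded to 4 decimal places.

Answer: 8.7136 6.6169

Derivation:
joint[0] = (0.0000, 0.0000)  (base)
link 0: phi[0] = 15 = 15 deg
  cos(15 deg) = 0.9659, sin(15 deg) = 0.2588
  joint[1] = (0.0000, 0.0000) + 9.4 * (0.9659, 0.2588) = (0.0000 + 9.0797, 0.0000 + 2.4329) = (9.0797, 2.4329)
link 1: phi[1] = 15 + 80 = 95 deg
  cos(95 deg) = -0.0872, sin(95 deg) = 0.9962
  joint[2] = (9.0797, 2.4329) + 4.2 * (-0.0872, 0.9962) = (9.0797 + -0.3661, 2.4329 + 4.1840) = (8.7136, 6.6169)
End effector: (8.7136, 6.6169)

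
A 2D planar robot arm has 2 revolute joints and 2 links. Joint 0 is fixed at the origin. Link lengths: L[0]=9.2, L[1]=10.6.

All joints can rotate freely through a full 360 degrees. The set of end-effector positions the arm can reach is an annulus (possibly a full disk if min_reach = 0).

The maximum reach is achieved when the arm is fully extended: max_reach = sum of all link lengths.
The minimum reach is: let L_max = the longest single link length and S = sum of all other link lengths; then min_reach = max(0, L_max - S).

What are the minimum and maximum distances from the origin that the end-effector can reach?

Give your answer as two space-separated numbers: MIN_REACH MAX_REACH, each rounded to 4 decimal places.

Answer: 1.4000 19.8000

Derivation:
Link lengths: [9.2, 10.6]
max_reach = 9.2 + 10.6 = 19.8
L_max = max([9.2, 10.6]) = 10.6
S (sum of others) = 19.8 - 10.6 = 9.2
min_reach = max(0, 10.6 - 9.2) = max(0, 1.4) = 1.4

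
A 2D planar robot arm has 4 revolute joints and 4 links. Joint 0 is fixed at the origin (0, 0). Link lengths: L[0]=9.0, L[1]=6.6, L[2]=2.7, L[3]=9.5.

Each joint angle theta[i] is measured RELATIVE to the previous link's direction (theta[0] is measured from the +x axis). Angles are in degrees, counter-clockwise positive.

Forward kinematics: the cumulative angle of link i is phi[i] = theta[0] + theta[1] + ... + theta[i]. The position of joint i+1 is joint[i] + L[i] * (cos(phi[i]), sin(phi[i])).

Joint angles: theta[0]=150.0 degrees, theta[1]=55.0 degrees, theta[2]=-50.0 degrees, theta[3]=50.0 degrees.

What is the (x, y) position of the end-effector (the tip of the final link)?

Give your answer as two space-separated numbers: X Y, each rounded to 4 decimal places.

Answer: -24.8328 -1.1631

Derivation:
joint[0] = (0.0000, 0.0000)  (base)
link 0: phi[0] = 150 = 150 deg
  cos(150 deg) = -0.8660, sin(150 deg) = 0.5000
  joint[1] = (0.0000, 0.0000) + 9 * (-0.8660, 0.5000) = (0.0000 + -7.7942, 0.0000 + 4.5000) = (-7.7942, 4.5000)
link 1: phi[1] = 150 + 55 = 205 deg
  cos(205 deg) = -0.9063, sin(205 deg) = -0.4226
  joint[2] = (-7.7942, 4.5000) + 6.6 * (-0.9063, -0.4226) = (-7.7942 + -5.9816, 4.5000 + -2.7893) = (-13.7759, 1.7107)
link 2: phi[2] = 150 + 55 + -50 = 155 deg
  cos(155 deg) = -0.9063, sin(155 deg) = 0.4226
  joint[3] = (-13.7759, 1.7107) + 2.7 * (-0.9063, 0.4226) = (-13.7759 + -2.4470, 1.7107 + 1.1411) = (-16.2229, 2.8518)
link 3: phi[3] = 150 + 55 + -50 + 50 = 205 deg
  cos(205 deg) = -0.9063, sin(205 deg) = -0.4226
  joint[4] = (-16.2229, 2.8518) + 9.5 * (-0.9063, -0.4226) = (-16.2229 + -8.6099, 2.8518 + -4.0149) = (-24.8328, -1.1631)
End effector: (-24.8328, -1.1631)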